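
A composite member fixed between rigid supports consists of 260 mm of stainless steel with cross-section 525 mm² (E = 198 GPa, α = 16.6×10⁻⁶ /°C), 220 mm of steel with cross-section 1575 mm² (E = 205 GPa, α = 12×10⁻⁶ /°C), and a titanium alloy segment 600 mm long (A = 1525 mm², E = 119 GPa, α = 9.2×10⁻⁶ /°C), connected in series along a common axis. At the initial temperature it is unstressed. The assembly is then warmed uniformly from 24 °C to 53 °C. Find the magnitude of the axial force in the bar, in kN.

If the supports were absent, the total length change would be Σ αᵢΔT Lᵢ = 16.6×10⁻⁶×29×260 + 12×10⁻⁶×29×220 + 9.2×10⁻⁶×29×600 = 0.3618 mm.
The walls prevent any net length change, so an axial force P (same in every segment) develops. Compatibility: P · Σ Lᵢ/(AᵢEᵢ) = δ_free.
The series flexibility is Σ Lᵢ/(AᵢEᵢ) = 260/(525×198×10³) + 220/(1575×205×10³) + 600/(1525×119×10³) = 6.489×10⁻⁶ mm/N.
P = 0.3618 / 6.489×10⁻⁶ = 55760 N = 55.76 kN, compressive.

P ≈ 55.8 kN (compressive)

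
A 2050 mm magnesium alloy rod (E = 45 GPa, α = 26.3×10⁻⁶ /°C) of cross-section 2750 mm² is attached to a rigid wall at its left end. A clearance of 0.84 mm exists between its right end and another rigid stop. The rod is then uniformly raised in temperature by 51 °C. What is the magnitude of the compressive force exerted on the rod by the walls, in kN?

P ≈ 115 kN

Free thermal elongation = αΔT L = 26.3×10⁻⁶ × 51 × 2050 = 2.75 mm.
The gap closes (δ_free > 0.84 mm) and the wall then resists a further 2.75 − 0.84 = 1.91 mm of expansion.
Compatibility: PL/(AE) = 1.91 mm, so σ = P/A = E × (1.91/2050) = 41.92 MPa.
P = σA = 41.92 × 2750 = 115.3 kN.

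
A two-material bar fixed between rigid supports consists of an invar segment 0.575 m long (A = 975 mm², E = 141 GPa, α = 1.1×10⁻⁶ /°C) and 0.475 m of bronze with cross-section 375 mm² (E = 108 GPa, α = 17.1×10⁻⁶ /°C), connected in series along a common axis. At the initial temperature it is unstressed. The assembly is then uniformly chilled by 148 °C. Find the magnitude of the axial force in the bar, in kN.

P ≈ 81.4 kN (tensile)

Free thermal contraction of the whole bar: Σ αᵢΔT Lᵢ = 1.1×10⁻⁶×148×575 + 17.1×10⁻⁶×148×475 = 1.296 mm.
The rigid supports impose zero overall length change; the single axial force P common to all segments must satisfy P Σ Lᵢ/(AᵢEᵢ) = δ_free.
Σ Lᵢ/(AᵢEᵢ) = 575/(975×141×10³) + 475/(375×108×10³) = 1.591×10⁻⁵ mm/N.
P = 1.296 / 1.591×10⁻⁵ = 81440 N = 81.44 kN, tensile.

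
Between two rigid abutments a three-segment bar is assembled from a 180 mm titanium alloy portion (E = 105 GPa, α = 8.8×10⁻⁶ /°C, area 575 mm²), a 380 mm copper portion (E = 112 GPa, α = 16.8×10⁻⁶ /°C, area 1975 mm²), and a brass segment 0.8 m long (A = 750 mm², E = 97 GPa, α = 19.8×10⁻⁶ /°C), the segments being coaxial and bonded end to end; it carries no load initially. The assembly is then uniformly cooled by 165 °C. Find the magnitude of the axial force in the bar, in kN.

If the supports were absent, the total length change would be Σ αᵢΔT Lᵢ = 8.8×10⁻⁶×165×180 + 16.8×10⁻⁶×165×380 + 19.8×10⁻⁶×165×800 = 3.928 mm.
The rigid supports impose zero overall length change; the single axial force P common to all segments must satisfy P Σ Lᵢ/(AᵢEᵢ) = δ_free.
Σ Lᵢ/(AᵢEᵢ) = 180/(575×105×10³) + 380/(1975×112×10³) + 800/(750×97×10³) = 1.57×10⁻⁵ mm/N.
Hence P = δ_free / Σ(L/AE) = 3.928/1.57×10⁻⁵ = 250.3 kN (tensile).

P ≈ 250 kN (tensile)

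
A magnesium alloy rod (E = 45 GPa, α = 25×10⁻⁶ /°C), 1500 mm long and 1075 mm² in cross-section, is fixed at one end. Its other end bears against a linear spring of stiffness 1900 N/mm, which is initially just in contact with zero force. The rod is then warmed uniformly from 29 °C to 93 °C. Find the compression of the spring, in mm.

δ ≈ 2.27 mm

If the spring were absent the rod would lengthen by αΔT L = 25×10⁻⁶ × 64 × 1500 = 2.4 mm.
Let P be the compressive force at the spring. The rod shortens elastically by PL/(AE) and the spring compresses by P/k; together these equal δ_free.
P [ L/(AE) + 1/k ] = δ_free → P [ 1500/(1075×45×10³) + 1/(1900) ] = 2.4.
P = 2.4 / 0.0005573 = 4306 N.
Spring compression = P/k = 4306/(1900) = 2.266 mm.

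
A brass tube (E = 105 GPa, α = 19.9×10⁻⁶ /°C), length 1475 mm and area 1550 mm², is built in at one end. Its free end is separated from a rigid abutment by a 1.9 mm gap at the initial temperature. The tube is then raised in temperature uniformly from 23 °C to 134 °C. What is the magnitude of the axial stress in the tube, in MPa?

σ ≈ 96.7 MPa (compressive)

Free thermal elongation = αΔT L = 19.9×10⁻⁶ × 111 × 1475 = 3.258 mm.
The gap closes (δ_free > 1.9 mm) and the wall then resists a further 3.258 − 1.9 = 1.358 mm of expansion.
That suppressed elongation corresponds to σ = E·Δ/L = 105×10³ × 1.358/1475 = 96.68 MPa.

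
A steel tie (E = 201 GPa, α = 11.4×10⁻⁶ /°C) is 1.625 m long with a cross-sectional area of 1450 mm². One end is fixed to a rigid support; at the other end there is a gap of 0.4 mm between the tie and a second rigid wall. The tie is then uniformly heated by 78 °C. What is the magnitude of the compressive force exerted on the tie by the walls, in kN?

P ≈ 187 kN

Free thermal elongation = αΔT L = 11.4×10⁻⁶ × 78 × 1625 = 1.445 mm.
This exceeds the 0.4 mm gap, so the wall pushes back. The portion of expansion that must be recovered elastically is δ_free − gap = 1.445 − 0.4 = 1.045 mm.
That suppressed elongation corresponds to σ = E·Δ/L = 201×10³ × 1.045/1625 = 129.3 MPa.
Force on the wall = σA = 129.3 × 1450 mm² = 187.4 kN.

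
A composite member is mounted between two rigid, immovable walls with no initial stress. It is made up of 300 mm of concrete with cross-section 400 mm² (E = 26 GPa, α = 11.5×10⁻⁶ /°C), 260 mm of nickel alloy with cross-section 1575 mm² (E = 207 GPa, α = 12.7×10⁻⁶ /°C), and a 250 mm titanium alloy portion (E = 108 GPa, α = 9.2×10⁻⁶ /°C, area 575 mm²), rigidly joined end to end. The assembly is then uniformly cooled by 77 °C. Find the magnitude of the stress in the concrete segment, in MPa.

σ ≈ 51.8 MPa (tensile)

If the supports were absent, the total length change would be Σ αᵢΔT Lᵢ = 11.5×10⁻⁶×77×300 + 12.7×10⁻⁶×77×260 + 9.2×10⁻⁶×77×250 = 0.697 mm.
The rigid supports impose zero overall length change; the single axial force P common to all segments must satisfy P Σ Lᵢ/(AᵢEᵢ) = δ_free.
Σ Lᵢ/(AᵢEᵢ) = 300/(400×26×10³) + 260/(1575×207×10³) + 250/(575×108×10³) = 3.367×10⁻⁵ mm/N.
So P = 0.697 / 3.367×10⁻⁵ = 20.7 kN, tensile.
σ_{concrete} = P / A = 20700 / 400 = 51.75 MPa.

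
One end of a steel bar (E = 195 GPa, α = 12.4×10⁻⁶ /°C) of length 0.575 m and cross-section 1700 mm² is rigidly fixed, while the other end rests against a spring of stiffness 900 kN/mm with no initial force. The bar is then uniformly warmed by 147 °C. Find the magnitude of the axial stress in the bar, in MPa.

If the spring were absent the bar would lengthen by αΔT L = 12.4×10⁻⁶ × 147 × 575 = 1.048 mm.
With a force P in the spring, the elastic change of the bar is PL/(AE) and that of the spring is P/k; compatibility requires their sum to equal δ_free.
So P = δ_free / [L/(AE) + 1/k] = 1.048 / [ 575/(1700×195×10³) + 1/(900×10³) ].
P = 1.048 / 2.846×10⁻⁶ = 368300 N.
σ = P/A = 368300/1700 = 216.7 MPa.

σ ≈ 217 MPa (compressive)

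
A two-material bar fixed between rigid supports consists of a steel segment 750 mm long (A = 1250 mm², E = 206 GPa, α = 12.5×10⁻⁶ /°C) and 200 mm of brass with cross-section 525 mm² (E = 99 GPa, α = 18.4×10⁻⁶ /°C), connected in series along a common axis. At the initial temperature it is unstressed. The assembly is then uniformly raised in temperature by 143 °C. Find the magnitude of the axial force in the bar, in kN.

P ≈ 276 kN (compressive)

If the supports were absent, the total length change would be Σ αᵢΔT Lᵢ = 12.5×10⁻⁶×143×750 + 18.4×10⁻⁶×143×200 = 1.867 mm.
The walls prevent any net length change, so an axial force P (same in every segment) develops. Compatibility: P · Σ Lᵢ/(AᵢEᵢ) = δ_free.
The series flexibility is Σ Lᵢ/(AᵢEᵢ) = 750/(1250×206×10³) + 200/(525×99×10³) = 6.761×10⁻⁶ mm/N.
So P = 1.867 / 6.761×10⁻⁶ = 276.1 kN, compressive.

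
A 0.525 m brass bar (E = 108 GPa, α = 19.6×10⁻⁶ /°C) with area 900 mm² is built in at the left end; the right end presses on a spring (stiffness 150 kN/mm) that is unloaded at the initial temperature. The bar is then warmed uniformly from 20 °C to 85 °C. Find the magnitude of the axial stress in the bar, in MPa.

The unrestrained thermal change is αΔT L = 19.6×10⁻⁶ × 65 × 525 = 0.6689 mm.
With a force P in the spring, the elastic change of the bar is PL/(AE) and that of the spring is P/k; compatibility requires their sum to equal δ_free.
P [ L/(AE) + 1/k ] = δ_free → P [ 525/(900×108×10³) + 1/(150×10³) ] = 0.6689.
P = 0.6689 / 1.207×10⁻⁵ = 55420 N.
σ = P/A = 55420/900 = 61.58 MPa.

σ ≈ 61.6 MPa (compressive)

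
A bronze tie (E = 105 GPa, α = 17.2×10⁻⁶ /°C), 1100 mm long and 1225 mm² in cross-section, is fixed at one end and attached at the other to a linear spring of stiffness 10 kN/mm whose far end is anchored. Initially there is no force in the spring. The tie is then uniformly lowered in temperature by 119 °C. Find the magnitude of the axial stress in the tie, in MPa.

σ ≈ 16.9 MPa (tensile)

Free thermal contraction: δ_free = αΔT L = 17.2×10⁻⁶ × 119 × 1100 = 2.251 mm.
Let P be the tensile force in the spring. The tie extends elastically by PL/(AE) and the spring stretches by P/k; together these equal δ_free.
So P = δ_free / [L/(AE) + 1/k] = 2.251 / [ 1100/(1225×105×10³) + 1/(10×10³) ].
P = 2.251 / 0.0001086 = 20740 N.
σ = P/A = 20740/1225 = 16.93 MPa.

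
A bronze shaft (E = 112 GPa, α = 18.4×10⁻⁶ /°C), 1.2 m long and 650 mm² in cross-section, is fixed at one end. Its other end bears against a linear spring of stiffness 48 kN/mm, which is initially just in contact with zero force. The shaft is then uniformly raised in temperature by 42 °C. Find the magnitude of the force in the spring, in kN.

If the spring were absent the shaft would lengthen by αΔT L = 18.4×10⁻⁶ × 42 × 1200 = 0.9274 mm.
With a force P in the spring, the elastic change of the shaft is PL/(AE) and that of the spring is P/k; compatibility requires their sum to equal δ_free.
So P = δ_free / [L/(AE) + 1/k] = 0.9274 / [ 1200/(650×112×10³) + 1/(48×10³) ].
P = 0.9274 / 3.732×10⁻⁵ = 24850 N.

P ≈ 24.9 kN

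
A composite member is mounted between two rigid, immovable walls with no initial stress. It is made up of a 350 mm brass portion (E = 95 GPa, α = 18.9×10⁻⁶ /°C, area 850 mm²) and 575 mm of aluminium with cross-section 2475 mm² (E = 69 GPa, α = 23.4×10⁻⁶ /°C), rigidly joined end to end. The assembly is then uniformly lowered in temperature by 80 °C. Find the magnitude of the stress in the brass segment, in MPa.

With the walls removed the bar would change length by δ_free = Σ αᵢΔT Lᵢ = 18.9×10⁻⁶×80×350 + 23.4×10⁻⁶×80×575 = 1.606 mm.
Since the ends are fixed, an axial force P builds up, equal in every segment, with P · Σ Lᵢ/(AᵢEᵢ) = δ_free.
Σ Lᵢ/(AᵢEᵢ) = 350/(850×95×10³) + 575/(2475×69×10³) = 7.701×10⁻⁶ mm/N.
Hence P = δ_free / Σ(L/AE) = 1.606/7.701×10⁻⁶ = 208.5 kN (tensile).
σ_{brass} = P / A = 208500 / 850 = 245.3 MPa.

σ ≈ 245 MPa (tensile)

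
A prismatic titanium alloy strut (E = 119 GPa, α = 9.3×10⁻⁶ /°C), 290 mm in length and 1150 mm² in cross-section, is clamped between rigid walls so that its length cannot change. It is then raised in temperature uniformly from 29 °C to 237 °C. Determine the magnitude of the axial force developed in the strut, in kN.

With zero net strain, σ = E·αΔT = 119 GPa × 9.3×10⁻⁶ × 208 = 230.2 MPa.
Axial force P = σA = 230.2 × 1150 = 264700 N = 264.7 kN, compressive.

P ≈ 265 kN (compressive)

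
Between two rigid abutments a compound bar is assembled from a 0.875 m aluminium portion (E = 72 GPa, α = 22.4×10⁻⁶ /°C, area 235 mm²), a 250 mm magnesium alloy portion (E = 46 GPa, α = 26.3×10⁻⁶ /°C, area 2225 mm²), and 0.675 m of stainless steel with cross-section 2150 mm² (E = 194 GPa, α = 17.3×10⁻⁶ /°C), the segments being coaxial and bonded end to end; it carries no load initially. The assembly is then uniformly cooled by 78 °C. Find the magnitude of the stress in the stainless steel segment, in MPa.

σ ≈ 24.6 MPa (tensile)

If the supports were absent, the total length change would be Σ αᵢΔT Lᵢ = 22.4×10⁻⁶×78×875 + 26.3×10⁻⁶×78×250 + 17.3×10⁻⁶×78×675 = 2.952 mm.
Since the ends are fixed, an axial force P builds up, equal in every segment, with P · Σ Lᵢ/(AᵢEᵢ) = δ_free.
Σ Lᵢ/(AᵢEᵢ) = 875/(235×72×10³) + 250/(2225×46×10³) + 675/(2150×194×10³) = 5.577×10⁻⁵ mm/N.
So P = 2.952 / 5.577×10⁻⁵ = 52.94 kN, tensile.
σ_{stainless steel} = P / A = 52940 / 2150 = 24.62 MPa.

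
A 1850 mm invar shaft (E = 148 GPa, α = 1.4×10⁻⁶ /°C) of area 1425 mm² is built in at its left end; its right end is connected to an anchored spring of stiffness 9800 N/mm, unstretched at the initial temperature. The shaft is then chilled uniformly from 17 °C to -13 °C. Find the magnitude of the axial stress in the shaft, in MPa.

Free thermal contraction: δ_free = αΔT L = 1.4×10⁻⁶ × 30 × 1850 = 0.0777 mm.
With a force P in the spring, the elastic change of the shaft is PL/(AE) and that of the spring is P/k; compatibility requires their sum to equal δ_free.
So P = δ_free / [L/(AE) + 1/k] = 0.0777 / [ 1850/(1425×148×10³) + 1/(9800) ].
P = 0.0777 / 0.0001108 = 701.2 N.
σ = P/A = 701.2/1425 = 0.4921 MPa.

σ ≈ 0.492 MPa (tensile)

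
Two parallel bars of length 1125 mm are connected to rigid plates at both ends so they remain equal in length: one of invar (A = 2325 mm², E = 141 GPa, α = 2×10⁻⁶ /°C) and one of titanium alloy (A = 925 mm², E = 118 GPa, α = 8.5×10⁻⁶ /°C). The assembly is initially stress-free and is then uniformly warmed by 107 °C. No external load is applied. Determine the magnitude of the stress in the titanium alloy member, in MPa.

σ ≈ 61.6 MPa (compressive)

Equilibrium of a rigid end plate with no external load gives equal and opposite internal forces ±P in the two members. Since α_{titanium alloy} > α_{invar}, heating drives the titanium alloy into compression and the invar into tension.
Compatibility of the two members (thermal + elastic change equal): (α₁ − α₂)ΔT = P·[1/(A₁E₁) + 1/(A₂E₂)].
|α₁ − α₂|·ΔT = 6.5×10⁻⁶ × 107 = 0.0006955.
1/(A₁E₁) + 1/(A₂E₂) = 1/(2325×141×10³) + 1/(925×118×10³) = 1.221×10⁻⁸ N⁻¹.
So P = 0.0006955 / 1.221×10⁻⁸ = 56.95 kN.
σ_{titanium alloy} = P/A₂ = 56950/925 = 61.57 MPa, compressive.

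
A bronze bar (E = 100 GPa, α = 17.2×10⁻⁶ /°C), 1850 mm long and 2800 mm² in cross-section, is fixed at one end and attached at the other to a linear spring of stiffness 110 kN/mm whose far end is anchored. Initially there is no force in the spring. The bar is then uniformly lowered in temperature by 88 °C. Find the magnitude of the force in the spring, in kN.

The unrestrained thermal change is αΔT L = 17.2×10⁻⁶ × 88 × 1850 = 2.8 mm.
With a force P in the spring, the elastic change of the bar is PL/(AE) and that of the spring is P/k; compatibility requires their sum to equal δ_free.
P [ L/(AE) + 1/k ] = δ_free → P [ 1850/(2800×100×10³) + 1/(110×10³) ] = 2.8.
P = 2.8 / 1.57×10⁻⁵ = 178400 N.

P ≈ 178 kN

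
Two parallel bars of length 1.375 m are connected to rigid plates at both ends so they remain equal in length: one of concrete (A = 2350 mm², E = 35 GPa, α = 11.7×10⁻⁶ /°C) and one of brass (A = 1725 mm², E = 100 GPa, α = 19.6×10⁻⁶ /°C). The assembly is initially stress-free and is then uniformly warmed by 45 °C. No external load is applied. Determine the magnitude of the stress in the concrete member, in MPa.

Both members must finish at the same length. With the larger α, the brass tends to over-expand; the plates restrain it, putting the brass in compression and the concrete in tension. With no external load the two internal forces are equal and opposite, magnitude P.
Compatibility of the two members (thermal + elastic change equal): (α₁ − α₂)ΔT = P·[1/(A₁E₁) + 1/(A₂E₂)].
|α₁ − α₂|·ΔT = 7.9×10⁻⁶ × 45 = 0.0003555.
1/(A₁E₁) + 1/(A₂E₂) = 1/(2350×35×10³) + 1/(1725×100×10³) = 1.796×10⁻⁸ N⁻¹.
So P = 0.0003555 / 1.796×10⁻⁸ = 19.8 kN.
σ_{concrete} = P/A₁ = 19800/2350 = 8.425 MPa, tensile.

σ ≈ 8.43 MPa (tensile)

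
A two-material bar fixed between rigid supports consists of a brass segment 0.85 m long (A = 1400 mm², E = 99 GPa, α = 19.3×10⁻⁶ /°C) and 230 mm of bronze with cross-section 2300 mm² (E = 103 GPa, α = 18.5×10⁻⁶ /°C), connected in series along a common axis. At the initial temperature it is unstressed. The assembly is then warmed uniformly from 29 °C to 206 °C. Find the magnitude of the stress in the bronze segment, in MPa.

σ ≈ 224 MPa (compressive)

If the supports were absent, the total length change would be Σ αᵢΔT Lᵢ = 19.3×10⁻⁶×177×850 + 18.5×10⁻⁶×177×230 = 3.657 mm.
The walls prevent any net length change, so an axial force P (same in every segment) develops. Compatibility: P · Σ Lᵢ/(AᵢEᵢ) = δ_free.
Σ Lᵢ/(AᵢEᵢ) = 850/(1400×99×10³) + 230/(2300×103×10³) = 7.104×10⁻⁶ mm/N.
P = 3.657 / 7.104×10⁻⁶ = 514800 N = 514.8 kN, compressive.
σ_{bronze} = P / A = 514800 / 2300 = 223.8 MPa.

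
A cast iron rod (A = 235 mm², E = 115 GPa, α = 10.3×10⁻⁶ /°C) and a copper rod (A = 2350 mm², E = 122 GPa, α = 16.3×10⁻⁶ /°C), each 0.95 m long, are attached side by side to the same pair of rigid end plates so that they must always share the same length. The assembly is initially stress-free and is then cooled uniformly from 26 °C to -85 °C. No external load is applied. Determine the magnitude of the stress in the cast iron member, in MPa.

The copper has the larger α, so on cooling it would change length more than the cast iron if both were free. The rigid plates force a common final length, so the copper is put into tension and the cast iron into compression, with equal and opposite forces P (no external load).
Compatibility of the two members (thermal + elastic change equal): (α₁ − α₂)ΔT = P·[1/(A₁E₁) + 1/(A₂E₂)].
|α₁ − α₂|·ΔT = 6×10⁻⁶ × 111 = 0.000666.
1/(A₁E₁) + 1/(A₂E₂) = 1/(235×115×10³) + 1/(2350×122×10³) = 4.049×10⁻⁸ N⁻¹.
P = 0.000666 / 4.049×10⁻⁸ = 16450 N = 16.45 kN.
σ_{cast iron} = P/A₁ = 16450/235 = 69.99 MPa, compressive.

σ ≈ 70 MPa (compressive)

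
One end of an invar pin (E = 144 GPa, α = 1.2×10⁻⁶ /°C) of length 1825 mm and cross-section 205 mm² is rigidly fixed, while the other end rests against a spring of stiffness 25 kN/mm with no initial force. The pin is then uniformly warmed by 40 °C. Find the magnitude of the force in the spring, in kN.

P ≈ 0.86 kN

The unrestrained thermal change is αΔT L = 1.2×10⁻⁶ × 40 × 1825 = 0.0876 mm.
With a force P in the spring, the elastic change of the pin is PL/(AE) and that of the spring is P/k; compatibility requires their sum to equal δ_free.
P [ L/(AE) + 1/k ] = δ_free → P [ 1825/(205×144×10³) + 1/(25×10³) ] = 0.0876.
P = 0.0876 / 0.0001018 = 860.3 N.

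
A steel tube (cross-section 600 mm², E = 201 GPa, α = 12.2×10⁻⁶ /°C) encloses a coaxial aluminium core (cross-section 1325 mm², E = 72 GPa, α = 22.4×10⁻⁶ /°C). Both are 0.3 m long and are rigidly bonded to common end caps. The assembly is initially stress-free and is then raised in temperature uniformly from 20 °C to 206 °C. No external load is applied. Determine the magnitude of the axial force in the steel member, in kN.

P ≈ 101 kN (tensile in the steel)

The aluminium has the larger α, so on heating it would change length more than the steel if both were free. The rigid plates force a common final length, so the aluminium is put into compression and the steel into tension, with equal and opposite forces P (no external load).
Equating the net (thermal + elastic) strains gives |α₁ − α₂|·ΔT = P·[1/(A₁E₁) + 1/(A₂E₂)].
|α₁ − α₂|·ΔT = 10.2×10⁻⁶ × 186 = 0.001897.
1/(A₁E₁) + 1/(A₂E₂) = 1/(600×201×10³) + 1/(1325×72×10³) = 1.877×10⁻⁸ N⁻¹.
So P = 0.001897 / 1.877×10⁻⁸ = 101.1 kN.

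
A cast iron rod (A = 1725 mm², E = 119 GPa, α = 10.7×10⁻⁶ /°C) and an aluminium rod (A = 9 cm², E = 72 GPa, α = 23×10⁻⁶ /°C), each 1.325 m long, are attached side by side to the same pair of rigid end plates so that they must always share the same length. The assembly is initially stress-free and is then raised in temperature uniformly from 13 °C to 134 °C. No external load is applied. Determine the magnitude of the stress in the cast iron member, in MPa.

The aluminium has the larger α, so on heating it would change length more than the cast iron if both were free. The rigid plates force a common final length, so the aluminium is put into compression and the cast iron into tension, with equal and opposite forces P (no external load).
Setting the final lengths equal and cancelling L: (α₁ − α₂)ΔT = P/(A₁E₁) + P/(A₂E₂).
|α₁ − α₂|·ΔT = 12.3×10⁻⁶ × 121 = 0.001488.
1/(A₁E₁) + 1/(A₂E₂) = 1/(1725×119×10³) + 1/(900×72×10³) = 2.03×10⁻⁸ N⁻¹.
P = 0.001488 / 2.03×10⁻⁸ = 73300 N = 73.3 kN.
σ_{cast iron} = P/A₁ = 73300/1725 = 42.49 MPa, tensile.

σ ≈ 42.5 MPa (tensile)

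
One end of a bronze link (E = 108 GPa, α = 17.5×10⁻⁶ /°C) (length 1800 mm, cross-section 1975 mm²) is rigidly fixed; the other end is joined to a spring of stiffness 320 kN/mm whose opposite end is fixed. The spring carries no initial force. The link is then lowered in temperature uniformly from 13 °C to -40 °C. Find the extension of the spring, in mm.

If the spring were absent the link would shorten by αΔT L = 17.5×10⁻⁶ × 53 × 1800 = 1.669 mm.
With a force P in the spring, the elastic change of the link is PL/(AE) and that of the spring is P/k; compatibility requires their sum to equal δ_free.
So P = δ_free / [L/(AE) + 1/k] = 1.669 / [ 1800/(1975×108×10³) + 1/(320×10³) ].
P = 1.669 / 1.156×10⁻⁵ = 144400 N.
Spring extension = P/k = 144400/(320×10³) = 0.4512 mm.

δ ≈ 0.451 mm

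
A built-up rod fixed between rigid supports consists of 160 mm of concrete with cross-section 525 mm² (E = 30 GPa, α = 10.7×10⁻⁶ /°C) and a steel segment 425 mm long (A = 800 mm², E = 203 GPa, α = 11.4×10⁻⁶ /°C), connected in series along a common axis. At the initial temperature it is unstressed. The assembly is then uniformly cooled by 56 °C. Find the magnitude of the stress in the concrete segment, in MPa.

σ ≈ 54.7 MPa (tensile)

Free thermal contraction of the whole bar: Σ αᵢΔT Lᵢ = 10.7×10⁻⁶×56×160 + 11.4×10⁻⁶×56×425 = 0.3672 mm.
The rigid supports impose zero overall length change; the single axial force P common to all segments must satisfy P Σ Lᵢ/(AᵢEᵢ) = δ_free.
The series flexibility is Σ Lᵢ/(AᵢEᵢ) = 160/(525×30×10³) + 425/(800×203×10³) = 1.278×10⁻⁵ mm/N.
Hence P = δ_free / Σ(L/AE) = 0.3672/1.278×10⁻⁵ = 28.74 kN (tensile).
σ_{concrete} = P / A = 28740 / 525 = 54.75 MPa.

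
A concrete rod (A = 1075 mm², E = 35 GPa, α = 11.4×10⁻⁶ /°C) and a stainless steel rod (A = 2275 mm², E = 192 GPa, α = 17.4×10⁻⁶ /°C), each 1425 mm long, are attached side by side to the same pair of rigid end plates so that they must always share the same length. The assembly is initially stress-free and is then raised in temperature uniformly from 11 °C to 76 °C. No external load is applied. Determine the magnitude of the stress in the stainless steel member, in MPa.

σ ≈ 5.94 MPa (compressive)

Both members must finish at the same length. With the larger α, the stainless steel tends to over-expand; the plates restrain it, putting the stainless steel in compression and the concrete in tension. With no external load the two internal forces are equal and opposite, magnitude P.
Equating the net (thermal + elastic) strains gives |α₁ − α₂|·ΔT = P·[1/(A₁E₁) + 1/(A₂E₂)].
|α₁ − α₂|·ΔT = 6×10⁻⁶ × 65 = 0.00039.
1/(A₁E₁) + 1/(A₂E₂) = 1/(1075×35×10³) + 1/(2275×192×10³) = 2.887×10⁻⁸ N⁻¹.
P = 0.00039 / 2.887×10⁻⁸ = 13510 N = 13.51 kN.
σ_{stainless steel} = P/A₂ = 13510/2275 = 5.938 MPa, compressive.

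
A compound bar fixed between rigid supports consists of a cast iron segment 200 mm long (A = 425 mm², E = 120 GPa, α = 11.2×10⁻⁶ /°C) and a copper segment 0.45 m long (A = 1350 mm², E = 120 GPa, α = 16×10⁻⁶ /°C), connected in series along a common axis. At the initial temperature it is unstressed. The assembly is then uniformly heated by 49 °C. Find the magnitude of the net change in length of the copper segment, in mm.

|ΔL| ≈ 0.161 mm

If the supports were absent, the total length change would be Σ αᵢΔT Lᵢ = 11.2×10⁻⁶×49×200 + 16×10⁻⁶×49×450 = 0.4626 mm.
Since the ends are fixed, an axial force P builds up, equal in every segment, with P · Σ Lᵢ/(AᵢEᵢ) = δ_free.
The series flexibility is Σ Lᵢ/(AᵢEᵢ) = 200/(425×120×10³) + 450/(1350×120×10³) = 6.699×10⁻⁶ mm/N.
P = 0.4626 / 6.699×10⁻⁶ = 69050 N = 69.05 kN, compressive.
For the copper segment, free thermal change = 16×10⁻⁶×49×450 = 0.3528 mm and elastic change from P = 69050×450/(1350×120×10³) = 0.1918 mm; these oppose, so the net change is 0.161 mm (segment lengthens).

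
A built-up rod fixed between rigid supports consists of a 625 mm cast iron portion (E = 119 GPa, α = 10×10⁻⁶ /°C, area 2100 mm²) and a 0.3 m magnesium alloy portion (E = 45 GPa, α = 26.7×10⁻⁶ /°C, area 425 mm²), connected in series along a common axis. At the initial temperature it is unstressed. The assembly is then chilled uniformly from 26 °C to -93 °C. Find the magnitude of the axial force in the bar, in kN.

Free thermal contraction of the whole bar: Σ αᵢΔT Lᵢ = 10×10⁻⁶×119×625 + 26.7×10⁻⁶×119×300 = 1.697 mm.
The rigid supports impose zero overall length change; the single axial force P common to all segments must satisfy P Σ Lᵢ/(AᵢEᵢ) = δ_free.
The series flexibility is Σ Lᵢ/(AᵢEᵢ) = 625/(2100×119×10³) + 300/(425×45×10³) = 1.819×10⁻⁵ mm/N.
Hence P = δ_free / Σ(L/AE) = 1.697/1.819×10⁻⁵ = 93.3 kN (tensile).

P ≈ 93.3 kN (tensile)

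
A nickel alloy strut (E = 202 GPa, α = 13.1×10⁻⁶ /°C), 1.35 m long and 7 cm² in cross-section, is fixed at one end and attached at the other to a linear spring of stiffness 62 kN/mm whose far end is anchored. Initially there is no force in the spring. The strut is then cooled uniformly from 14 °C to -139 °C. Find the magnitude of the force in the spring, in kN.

If the spring were absent the strut would shorten by αΔT L = 13.1×10⁻⁶ × 153 × 1350 = 2.706 mm.
Let P be the tensile force in the spring. The strut extends elastically by PL/(AE) and the spring stretches by P/k; together these equal δ_free.
P [ L/(AE) + 1/k ] = δ_free → P [ 1350/(700×202×10³) + 1/(62×10³) ] = 2.706.
P = 2.706 / 2.568×10⁻⁵ = 105400 N.

P ≈ 105 kN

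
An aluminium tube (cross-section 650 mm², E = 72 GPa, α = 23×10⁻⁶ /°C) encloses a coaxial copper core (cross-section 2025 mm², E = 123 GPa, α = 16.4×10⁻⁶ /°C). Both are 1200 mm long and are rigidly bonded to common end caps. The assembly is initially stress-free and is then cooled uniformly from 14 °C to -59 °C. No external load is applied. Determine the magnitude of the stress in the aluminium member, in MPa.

Equilibrium of a rigid end plate with no external load gives equal and opposite internal forces ±P in the two members. Since α_{aluminium} > α_{copper}, cooling drives the aluminium into tension and the copper into compression.
Equating the net (thermal + elastic) strains gives |α₁ − α₂|·ΔT = P·[1/(A₁E₁) + 1/(A₂E₂)].
|α₁ − α₂|·ΔT = 6.6×10⁻⁶ × 73 = 0.0004818.
1/(A₁E₁) + 1/(A₂E₂) = 1/(650×72×10³) + 1/(2025×123×10³) = 2.538×10⁻⁸ N⁻¹.
P = 0.0004818 / 2.538×10⁻⁸ = 18980 N = 18.98 kN.
σ_{aluminium} = P/A₁ = 18980/650 = 29.2 MPa, tensile.

σ ≈ 29.2 MPa (tensile)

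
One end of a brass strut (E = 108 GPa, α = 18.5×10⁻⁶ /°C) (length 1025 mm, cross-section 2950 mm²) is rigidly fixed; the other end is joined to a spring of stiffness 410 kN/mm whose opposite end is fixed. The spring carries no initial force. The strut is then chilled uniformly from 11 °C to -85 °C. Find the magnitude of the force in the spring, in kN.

The unrestrained thermal change is αΔT L = 18.5×10⁻⁶ × 96 × 1025 = 1.82 mm.
With a force P in the spring, the elastic change of the strut is PL/(AE) and that of the spring is P/k; compatibility requires their sum to equal δ_free.
So P = δ_free / [L/(AE) + 1/k] = 1.82 / [ 1025/(2950×108×10³) + 1/(410×10³) ].
P = 1.82 / 5.656×10⁻⁶ = 321800 N.

P ≈ 322 kN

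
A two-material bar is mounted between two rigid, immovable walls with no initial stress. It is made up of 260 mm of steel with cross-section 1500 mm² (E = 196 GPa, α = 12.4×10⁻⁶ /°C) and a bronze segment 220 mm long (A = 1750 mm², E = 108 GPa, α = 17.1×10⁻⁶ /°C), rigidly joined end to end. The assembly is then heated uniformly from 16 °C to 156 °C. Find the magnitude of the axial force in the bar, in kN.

Free thermal expansion of the whole bar: Σ αᵢΔT Lᵢ = 12.4×10⁻⁶×140×260 + 17.1×10⁻⁶×140×220 = 0.978 mm.
The walls prevent any net length change, so an axial force P (same in every segment) develops. Compatibility: P · Σ Lᵢ/(AᵢEᵢ) = δ_free.
The series flexibility is Σ Lᵢ/(AᵢEᵢ) = 260/(1500×196×10³) + 220/(1750×108×10³) = 2.048×10⁻⁶ mm/N.
Hence P = δ_free / Σ(L/AE) = 0.978/2.048×10⁻⁶ = 477.5 kN (compressive).

P ≈ 477 kN (compressive)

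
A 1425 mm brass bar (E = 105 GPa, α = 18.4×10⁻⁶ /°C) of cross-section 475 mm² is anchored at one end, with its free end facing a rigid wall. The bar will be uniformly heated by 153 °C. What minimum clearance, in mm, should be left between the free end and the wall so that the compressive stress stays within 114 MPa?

g ≈ 2.46 mm

Free expansion if unrestrained: δ_free = αΔT L = 18.4×10⁻⁶ × 153 × 1425 = 4.012 mm.
At the allowable stress the elastic shortening the wall may impose is σL/E = 114 × 1425 / (105×10³) = 1.547 mm.
The gap must absorb the remainder: g_min = 4.012 − 1.547 = 2.465 mm.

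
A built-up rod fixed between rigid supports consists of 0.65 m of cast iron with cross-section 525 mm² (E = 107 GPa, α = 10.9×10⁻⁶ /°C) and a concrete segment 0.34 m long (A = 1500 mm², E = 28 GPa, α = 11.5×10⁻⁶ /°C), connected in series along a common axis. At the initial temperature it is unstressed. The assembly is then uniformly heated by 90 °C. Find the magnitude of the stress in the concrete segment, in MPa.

If the supports were absent, the total length change would be Σ αᵢΔT Lᵢ = 10.9×10⁻⁶×90×650 + 11.5×10⁻⁶×90×340 = 0.9896 mm.
The walls prevent any net length change, so an axial force P (same in every segment) develops. Compatibility: P · Σ Lᵢ/(AᵢEᵢ) = δ_free.
The series flexibility is Σ Lᵢ/(AᵢEᵢ) = 650/(525×107×10³) + 340/(1500×28×10³) = 1.967×10⁻⁵ mm/N.
P = 0.9896 / 1.967×10⁻⁵ = 50320 N = 50.32 kN, compressive.
σ_{concrete} = P / A = 50320 / 1500 = 33.54 MPa.

σ ≈ 33.5 MPa (compressive)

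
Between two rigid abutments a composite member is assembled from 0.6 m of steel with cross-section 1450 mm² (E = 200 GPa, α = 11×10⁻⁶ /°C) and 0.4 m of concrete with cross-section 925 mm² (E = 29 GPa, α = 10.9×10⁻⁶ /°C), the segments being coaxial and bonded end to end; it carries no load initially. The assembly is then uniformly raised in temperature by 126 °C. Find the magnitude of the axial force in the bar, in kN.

If the supports were absent, the total length change would be Σ αᵢΔT Lᵢ = 11×10⁻⁶×126×600 + 10.9×10⁻⁶×126×400 = 1.381 mm.
The rigid supports impose zero overall length change; the single axial force P common to all segments must satisfy P Σ Lᵢ/(AᵢEᵢ) = δ_free.
Σ Lᵢ/(AᵢEᵢ) = 600/(1450×200×10³) + 400/(925×29×10³) = 1.698×10⁻⁵ mm/N.
Hence P = δ_free / Σ(L/AE) = 1.381/1.698×10⁻⁵ = 81.33 kN (compressive).

P ≈ 81.3 kN (compressive)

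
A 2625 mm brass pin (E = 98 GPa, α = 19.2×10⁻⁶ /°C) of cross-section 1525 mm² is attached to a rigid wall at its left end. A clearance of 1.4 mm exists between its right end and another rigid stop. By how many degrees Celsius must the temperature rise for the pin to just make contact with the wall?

ΔT ≈ 27.8 °C

The gap closes when αΔT L = 1.4 mm, since the pin is still unstressed at that instant.
So ΔT = g/(αL) = 1.4/(19.2×10⁻⁶ × 2625) = 27.78 °C.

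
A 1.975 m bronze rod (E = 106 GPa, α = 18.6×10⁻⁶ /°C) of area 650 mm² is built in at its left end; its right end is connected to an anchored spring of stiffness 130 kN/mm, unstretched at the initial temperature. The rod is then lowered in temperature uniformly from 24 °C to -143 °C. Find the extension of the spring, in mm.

δ ≈ 1.3 mm

If the spring were absent the rod would shorten by αΔT L = 18.6×10⁻⁶ × 167 × 1975 = 6.135 mm.
With a force P in the spring, the elastic change of the rod is PL/(AE) and that of the spring is P/k; compatibility requires their sum to equal δ_free.
P [ L/(AE) + 1/k ] = δ_free → P [ 1975/(650×106×10³) + 1/(130×10³) ] = 6.135.
P = 6.135 / 3.636×10⁻⁵ = 168700 N.
Spring extension = P/k = 168700/(130×10³) = 1.298 mm.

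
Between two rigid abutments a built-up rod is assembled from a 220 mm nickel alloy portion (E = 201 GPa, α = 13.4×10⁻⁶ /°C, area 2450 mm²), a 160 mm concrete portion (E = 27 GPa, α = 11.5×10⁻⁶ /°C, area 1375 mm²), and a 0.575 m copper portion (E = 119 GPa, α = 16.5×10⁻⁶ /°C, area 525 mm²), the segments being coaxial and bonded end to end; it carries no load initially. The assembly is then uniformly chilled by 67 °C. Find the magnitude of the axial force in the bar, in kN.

P ≈ 68.5 kN (tensile)

Free thermal contraction of the whole bar: Σ αᵢΔT Lᵢ = 13.4×10⁻⁶×67×220 + 11.5×10⁻⁶×67×160 + 16.5×10⁻⁶×67×575 = 0.9565 mm.
The walls prevent any net length change, so an axial force P (same in every segment) develops. Compatibility: P · Σ Lᵢ/(AᵢEᵢ) = δ_free.
The series flexibility is Σ Lᵢ/(AᵢEᵢ) = 220/(2450×201×10³) + 160/(1375×27×10³) + 575/(525×119×10³) = 1.396×10⁻⁵ mm/N.
P = 0.9565 / 1.396×10⁻⁵ = 68510 N = 68.51 kN, tensile.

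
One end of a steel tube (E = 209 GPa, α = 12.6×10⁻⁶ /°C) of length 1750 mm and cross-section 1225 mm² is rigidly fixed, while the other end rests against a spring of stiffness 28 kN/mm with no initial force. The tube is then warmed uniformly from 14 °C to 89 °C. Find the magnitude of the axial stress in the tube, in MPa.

If the spring were absent the tube would lengthen by αΔT L = 12.6×10⁻⁶ × 75 × 1750 = 1.654 mm.
Let P be the compressive force at the spring. The tube shortens elastically by PL/(AE) and the spring compresses by P/k; together these equal δ_free.
P [ L/(AE) + 1/k ] = δ_free → P [ 1750/(1225×209×10³) + 1/(28×10³) ] = 1.654.
P = 1.654 / 4.255×10⁻⁵ = 38870 N.
σ = P/A = 38870/1225 = 31.73 MPa.

σ ≈ 31.7 MPa (compressive)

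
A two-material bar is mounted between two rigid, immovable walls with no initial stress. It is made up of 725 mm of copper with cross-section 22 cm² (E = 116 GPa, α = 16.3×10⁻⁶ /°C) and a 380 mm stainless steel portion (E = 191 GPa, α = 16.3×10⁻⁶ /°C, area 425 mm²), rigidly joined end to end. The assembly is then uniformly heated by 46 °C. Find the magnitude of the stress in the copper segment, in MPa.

σ ≈ 50.1 MPa (compressive)

If the supports were absent, the total length change would be Σ αᵢΔT Lᵢ = 16.3×10⁻⁶×46×725 + 16.3×10⁻⁶×46×380 = 0.8285 mm.
The rigid supports impose zero overall length change; the single axial force P common to all segments must satisfy P Σ Lᵢ/(AᵢEᵢ) = δ_free.
The series flexibility is Σ Lᵢ/(AᵢEᵢ) = 725/(2200×116×10³) + 380/(425×191×10³) = 7.522×10⁻⁶ mm/N.
P = 0.8285 / 7.522×10⁻⁶ = 110100 N = 110.1 kN, compressive.
σ_{copper} = P / A = 110100 / 2200 = 50.07 MPa.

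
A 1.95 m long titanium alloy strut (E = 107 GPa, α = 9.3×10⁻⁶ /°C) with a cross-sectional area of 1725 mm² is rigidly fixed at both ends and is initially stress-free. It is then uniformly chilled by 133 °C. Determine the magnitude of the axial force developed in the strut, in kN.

The ends cannot move, so σ = EαΔT = 107×10³ × 9.3×10⁻⁶ × 133 = 132.3 MPa.
Then P = σA = 132.3 × 1725 mm² = 228.3 kN, tensile.

P ≈ 228 kN (tensile)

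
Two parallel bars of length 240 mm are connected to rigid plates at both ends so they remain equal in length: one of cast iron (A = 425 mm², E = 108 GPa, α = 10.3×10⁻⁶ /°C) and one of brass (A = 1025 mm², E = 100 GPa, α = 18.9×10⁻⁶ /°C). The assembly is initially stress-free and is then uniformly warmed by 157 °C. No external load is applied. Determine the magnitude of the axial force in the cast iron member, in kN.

P ≈ 42.8 kN (tensile in the cast iron)

Both members must finish at the same length. With the larger α, the brass tends to over-expand; the plates restrain it, putting the brass in compression and the cast iron in tension. With no external load the two internal forces are equal and opposite, magnitude P.
Compatibility of the two members (thermal + elastic change equal): (α₁ − α₂)ΔT = P·[1/(A₁E₁) + 1/(A₂E₂)].
|α₁ − α₂|·ΔT = 8.6×10⁻⁶ × 157 = 0.00135.
1/(A₁E₁) + 1/(A₂E₂) = 1/(425×108×10³) + 1/(1025×100×10³) = 3.154×10⁻⁸ N⁻¹.
P = 0.00135 / 3.154×10⁻⁸ = 42810 N = 42.81 kN.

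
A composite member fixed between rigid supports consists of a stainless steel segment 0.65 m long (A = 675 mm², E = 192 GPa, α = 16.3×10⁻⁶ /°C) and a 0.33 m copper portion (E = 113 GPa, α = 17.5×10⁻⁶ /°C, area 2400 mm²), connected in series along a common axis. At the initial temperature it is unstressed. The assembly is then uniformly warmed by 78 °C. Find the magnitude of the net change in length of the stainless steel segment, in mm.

With the walls removed the bar would change length by δ_free = Σ αᵢΔT Lᵢ = 16.3×10⁻⁶×78×650 + 17.5×10⁻⁶×78×330 = 1.277 mm.
The walls prevent any net length change, so an axial force P (same in every segment) develops. Compatibility: P · Σ Lᵢ/(AᵢEᵢ) = δ_free.
The series flexibility is Σ Lᵢ/(AᵢEᵢ) = 650/(675×192×10³) + 330/(2400×113×10³) = 6.232×10⁻⁶ mm/N.
P = 1.277 / 6.232×10⁻⁶ = 204900 N = 204.9 kN, compressive.
For the stainless steel segment, free thermal change = 16.3×10⁻⁶×78×650 = 0.8264 mm and elastic change from P = 204900×650/(675×192×10³) = 1.028 mm; these oppose, so the net change is 0.201 mm (segment shortens).

|ΔL| ≈ 0.201 mm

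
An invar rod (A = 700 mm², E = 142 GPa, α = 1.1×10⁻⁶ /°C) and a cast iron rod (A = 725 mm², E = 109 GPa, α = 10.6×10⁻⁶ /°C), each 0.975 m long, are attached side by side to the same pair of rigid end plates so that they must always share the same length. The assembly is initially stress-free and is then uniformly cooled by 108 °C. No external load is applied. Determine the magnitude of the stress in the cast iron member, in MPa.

σ ≈ 62.3 MPa (tensile)

The cast iron has the larger α, so on cooling it would change length more than the invar if both were free. The rigid plates force a common final length, so the cast iron is put into tension and the invar into compression, with equal and opposite forces P (no external load).
Compatibility of the two members (thermal + elastic change equal): (α₁ − α₂)ΔT = P·[1/(A₁E₁) + 1/(A₂E₂)].
|α₁ − α₂|·ΔT = 9.5×10⁻⁶ × 108 = 0.001026.
1/(A₁E₁) + 1/(A₂E₂) = 1/(700×142×10³) + 1/(725×109×10³) = 2.271×10⁻⁸ N⁻¹.
So P = 0.001026 / 2.271×10⁻⁸ = 45.17 kN.
σ_{cast iron} = P/A₂ = 45170/725 = 62.3 MPa, tensile.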